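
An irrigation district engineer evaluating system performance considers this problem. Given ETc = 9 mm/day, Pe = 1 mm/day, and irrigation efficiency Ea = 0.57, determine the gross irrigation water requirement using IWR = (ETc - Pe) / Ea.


IWR = (ETc - Pe) / Ea
    = (9 - 1) / 0.57
    = 8 / 0.57
    = 14.04 mm/day


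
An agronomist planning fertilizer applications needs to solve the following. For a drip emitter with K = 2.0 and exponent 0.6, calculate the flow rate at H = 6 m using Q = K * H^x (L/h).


Q = K * H^x
  = 2.0 * 6^0.6
  = 2.0 * 2.9302
  = 5.86 L/h


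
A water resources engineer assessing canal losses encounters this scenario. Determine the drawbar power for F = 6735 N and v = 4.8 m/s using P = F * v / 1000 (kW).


P = F * v / 1000
  = 6735 * 4.8 / 1000
  = 32328 / 1000
  = 32.33 kW


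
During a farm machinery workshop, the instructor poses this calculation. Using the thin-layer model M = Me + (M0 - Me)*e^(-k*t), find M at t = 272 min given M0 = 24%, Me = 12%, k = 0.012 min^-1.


M = Me + (M0 - Me) * e^(-k*t)
  = 12 + (24 - 12) * e^(-0.012*272)
  = 12 + 12 * e^(-3.264)
  = 12 + 12 * 0.03824
  = 12 + 0.4588
  = 12.46%


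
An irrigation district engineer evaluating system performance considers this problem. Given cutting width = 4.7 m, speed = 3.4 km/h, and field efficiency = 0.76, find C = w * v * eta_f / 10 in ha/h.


C = w * v * eta_f / 10
  = 4.7 * 3.4 * 0.76 / 10
  = 12.14 / 10
  = 1.21 ha/h


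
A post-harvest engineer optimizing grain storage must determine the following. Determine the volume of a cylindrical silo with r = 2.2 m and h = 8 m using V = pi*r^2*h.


V = pi * r^2 * h
  = pi * 2.2^2 * 8
  = pi * 4.84 * 8
  = 121.64 m^3


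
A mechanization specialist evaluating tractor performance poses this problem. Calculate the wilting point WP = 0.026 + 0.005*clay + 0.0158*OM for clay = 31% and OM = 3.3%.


WP = 0.026 + 0.005*31 + 0.0158*3.3
   = 0.026 + 0.1550 + 0.0521
   = 0.2331


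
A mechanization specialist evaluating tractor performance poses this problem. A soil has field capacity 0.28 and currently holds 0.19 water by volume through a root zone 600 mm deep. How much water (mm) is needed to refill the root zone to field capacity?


SMD = (FC - theta) * D
    = (0.28 - 0.19) * 600
    = 0.090 * 600
    = 54 mm


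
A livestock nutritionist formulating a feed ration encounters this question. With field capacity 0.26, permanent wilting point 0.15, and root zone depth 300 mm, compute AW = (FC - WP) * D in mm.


AW = (FC - WP) * D
   = (0.26 - 0.15) * 300
   = 0.11 * 300
   = 33 mm


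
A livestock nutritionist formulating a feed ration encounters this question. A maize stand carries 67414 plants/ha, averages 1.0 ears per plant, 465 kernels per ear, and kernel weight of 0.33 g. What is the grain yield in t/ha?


Y = density * ears * kernels * kw
  = 67414 * 1.0 * 465 * 0.33 g/ha
  = 10344678.30 g/ha
  = 10344.68 kg/ha = 10.34 t/ha


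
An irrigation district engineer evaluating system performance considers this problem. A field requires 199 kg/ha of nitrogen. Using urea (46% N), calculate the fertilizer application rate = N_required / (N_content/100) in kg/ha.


Rate = N_required / (N_content / 100)
     = 199 / (46 / 100)
     = 199 / 0.46
     = 432.61 kg/ha


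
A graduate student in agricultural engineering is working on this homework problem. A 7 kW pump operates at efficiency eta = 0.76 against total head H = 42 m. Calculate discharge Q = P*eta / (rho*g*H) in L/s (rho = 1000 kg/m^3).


Q = (P * 1000 * eta) / (rho * g * H)
  = (7 * 1000 * 0.76) / (1000 * 9.81 * 42)
  = 5320 / 412020
  = 0.01291 m^3/s = 12.91 L/s


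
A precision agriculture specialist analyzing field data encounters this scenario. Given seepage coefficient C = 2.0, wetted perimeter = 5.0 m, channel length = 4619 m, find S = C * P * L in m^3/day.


S = C * P * L
  = 2.0 * 5.0 * 4619
  = 46190 m^3/day


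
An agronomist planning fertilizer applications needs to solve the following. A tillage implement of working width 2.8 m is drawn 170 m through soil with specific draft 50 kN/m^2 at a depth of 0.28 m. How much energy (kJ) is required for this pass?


E = k * d * w * L
  = 50 * 0.28 * 2.8 * 170
  = 6664 kJ


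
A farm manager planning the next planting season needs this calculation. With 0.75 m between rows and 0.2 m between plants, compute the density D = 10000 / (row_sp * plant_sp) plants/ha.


D = 10000 / (row_sp * plant_sp)
  = 10000 / (0.75 * 0.2)
  = 10000 / 0.1500
  = 66666.67 plants/ha


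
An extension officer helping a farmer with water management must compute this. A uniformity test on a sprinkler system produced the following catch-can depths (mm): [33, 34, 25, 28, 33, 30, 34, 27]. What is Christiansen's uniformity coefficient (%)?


xbar = 244 / 8 = 30.500
sum|xi - xbar| = 24
CU = 100 * (1 - 24 / (8 * 30.500))
   = 100 * (1 - 0.0984)
   = 90.16%


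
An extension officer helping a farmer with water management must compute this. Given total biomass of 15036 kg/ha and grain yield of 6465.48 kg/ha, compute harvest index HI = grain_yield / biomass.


HI = grain_yield / biomass
   = 6465.48 / 15036
   = 0.43


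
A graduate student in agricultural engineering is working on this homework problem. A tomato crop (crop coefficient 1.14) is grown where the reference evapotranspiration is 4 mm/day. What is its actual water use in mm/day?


ETc = Kc * ET0
    = 1.14 * 4
    = 4.56 mm/day


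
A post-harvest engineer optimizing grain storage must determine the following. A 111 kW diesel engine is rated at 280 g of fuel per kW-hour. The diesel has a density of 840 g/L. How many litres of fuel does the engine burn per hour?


FC = P * BSFC / rho_fuel
   = 111 * 280 / 840
   = 31080 / 840
   = 37 L/h


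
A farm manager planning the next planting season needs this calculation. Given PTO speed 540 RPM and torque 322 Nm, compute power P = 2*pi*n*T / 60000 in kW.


P = 2*pi*n*T / 60000
  = 2*pi * 540 * 322 / 60000
  = 1092520.26 / 60000
  = 18.21 kW


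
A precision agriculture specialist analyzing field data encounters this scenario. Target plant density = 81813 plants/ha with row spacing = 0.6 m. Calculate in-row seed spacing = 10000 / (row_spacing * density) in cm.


spacing = 10000 / (row_sp * density)
        = 10000 / (0.6 * 81813)
        = 10000 / 49087.80
        = 0.20372 m = 20.37 cm


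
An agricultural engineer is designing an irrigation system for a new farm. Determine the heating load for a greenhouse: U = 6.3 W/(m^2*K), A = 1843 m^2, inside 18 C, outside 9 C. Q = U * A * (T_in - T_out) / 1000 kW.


dT = 18 - (9) = 9 K
Q = U * A * dT
  = 6.3 * 1843 * 9
  = 104498.10 W = 104.50 kW


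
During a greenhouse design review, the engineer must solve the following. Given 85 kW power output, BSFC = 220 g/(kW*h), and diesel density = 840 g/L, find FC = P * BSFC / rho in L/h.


FC = P * BSFC / rho_fuel
   = 85 * 220 / 840
   = 18700 / 840
   = 22.26 L/h


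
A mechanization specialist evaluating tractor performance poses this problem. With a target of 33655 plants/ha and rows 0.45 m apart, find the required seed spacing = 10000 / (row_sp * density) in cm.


spacing = 10000 / (row_sp * density)
        = 10000 / (0.45 * 33655)
        = 10000 / 15144.75
        = 0.66029 m = 66.03 cm


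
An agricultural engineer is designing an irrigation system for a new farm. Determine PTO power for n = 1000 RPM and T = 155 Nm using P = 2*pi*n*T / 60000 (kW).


P = 2*pi*n*T / 60000
  = 2*pi * 1000 * 155 / 60000
  = 973893.72 / 60000
  = 16.23 kW


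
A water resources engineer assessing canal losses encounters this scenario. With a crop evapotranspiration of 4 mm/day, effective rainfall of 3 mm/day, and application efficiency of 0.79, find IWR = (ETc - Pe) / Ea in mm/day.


IWR = (ETc - Pe) / Ea
    = (4 - 3) / 0.79
    = 1 / 0.79
    = 1.27 mm/day


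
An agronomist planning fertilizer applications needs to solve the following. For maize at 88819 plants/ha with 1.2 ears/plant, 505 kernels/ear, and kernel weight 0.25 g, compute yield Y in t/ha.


Y = density * ears * kernels * kw
  = 88819 * 1.2 * 505 * 0.25 g/ha
  = 13456078.50 g/ha
  = 13456.08 kg/ha = 13.46 t/ha


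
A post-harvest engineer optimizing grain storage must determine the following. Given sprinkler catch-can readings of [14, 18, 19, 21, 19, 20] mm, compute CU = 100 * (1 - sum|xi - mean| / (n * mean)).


xbar = 111 / 6 = 18.500
sum|xi - xbar| = 10
CU = 100 * (1 - 10 / (6 * 18.500))
   = 100 * (1 - 0.0901)
   = 90.99%


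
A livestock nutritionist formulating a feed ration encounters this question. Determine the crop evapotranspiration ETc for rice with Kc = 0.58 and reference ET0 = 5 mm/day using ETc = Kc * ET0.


ETc = Kc * ET0
    = 0.58 * 5
    = 2.90 mm/day


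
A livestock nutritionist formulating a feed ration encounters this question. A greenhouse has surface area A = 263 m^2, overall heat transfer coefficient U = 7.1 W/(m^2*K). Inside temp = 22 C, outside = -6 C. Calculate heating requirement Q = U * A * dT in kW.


dT = 22 - (-6) = 28 K
Q = U * A * dT
  = 7.1 * 263 * 28
  = 52284.40 W = 52.28 kW


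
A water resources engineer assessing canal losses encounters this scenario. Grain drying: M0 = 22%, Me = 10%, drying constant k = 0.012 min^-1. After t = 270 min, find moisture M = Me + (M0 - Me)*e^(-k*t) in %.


M = Me + (M0 - Me) * e^(-k*t)
  = 10 + (22 - 10) * e^(-0.012*270)
  = 10 + 12 * e^(-3.240)
  = 10 + 12 * 0.03916
  = 10 + 0.4700
  = 10.47%


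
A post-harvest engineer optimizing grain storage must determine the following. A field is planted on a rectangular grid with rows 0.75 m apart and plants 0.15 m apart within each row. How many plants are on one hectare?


D = 10000 / (row_sp * plant_sp)
  = 10000 / (0.75 * 0.15)
  = 10000 / 0.1125
  = 88888.89 plants/ha


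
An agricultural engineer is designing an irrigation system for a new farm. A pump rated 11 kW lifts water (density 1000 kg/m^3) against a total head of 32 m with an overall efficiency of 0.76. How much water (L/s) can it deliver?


Q = (P * 1000 * eta) / (rho * g * H)
  = (11 * 1000 * 0.76) / (1000 * 9.81 * 32)
  = 8360 / 313920
  = 0.02663 m^3/s = 26.63 L/s


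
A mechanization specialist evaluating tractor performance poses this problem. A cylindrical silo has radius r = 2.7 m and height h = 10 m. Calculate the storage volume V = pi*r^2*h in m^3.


V = pi * r^2 * h
  = pi * 2.7^2 * 10
  = pi * 7.29 * 10
  = 229.02 m^3


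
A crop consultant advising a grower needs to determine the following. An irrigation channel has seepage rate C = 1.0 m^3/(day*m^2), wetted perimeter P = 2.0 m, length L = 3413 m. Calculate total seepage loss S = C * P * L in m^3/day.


S = C * P * L
  = 1.0 * 2.0 * 3413
  = 6826 m^3/day


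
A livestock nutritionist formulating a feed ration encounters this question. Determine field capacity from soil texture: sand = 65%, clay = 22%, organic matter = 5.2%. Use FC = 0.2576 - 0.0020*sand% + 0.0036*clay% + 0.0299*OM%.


FC = 0.2576 - 0.0020*65 + 0.0036*22 + 0.0299*5.2
   = 0.2576 - 0.1300 + 0.0792 + 0.1555
   = 0.3623


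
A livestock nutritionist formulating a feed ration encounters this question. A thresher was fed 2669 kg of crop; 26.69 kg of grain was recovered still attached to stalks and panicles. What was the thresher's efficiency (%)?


eta = (total - unthreshed) / total * 100
    = (2669 - 26.69) / 2669 * 100
    = 2642.31 / 2669 * 100
    = 99%


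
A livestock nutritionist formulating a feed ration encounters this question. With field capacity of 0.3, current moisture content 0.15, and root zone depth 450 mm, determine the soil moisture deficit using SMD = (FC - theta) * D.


SMD = (FC - theta) * D
    = (0.3 - 0.15) * 450
    = 0.150 * 450
    = 67.50 mm


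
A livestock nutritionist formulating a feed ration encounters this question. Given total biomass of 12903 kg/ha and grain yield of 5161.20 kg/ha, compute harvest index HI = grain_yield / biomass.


HI = grain_yield / biomass
   = 5161.20 / 12903
   = 0.40


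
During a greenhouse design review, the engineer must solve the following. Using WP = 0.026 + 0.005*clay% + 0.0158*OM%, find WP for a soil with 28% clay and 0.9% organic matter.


WP = 0.026 + 0.005*28 + 0.0158*0.9
   = 0.026 + 0.1400 + 0.0142
   = 0.1802


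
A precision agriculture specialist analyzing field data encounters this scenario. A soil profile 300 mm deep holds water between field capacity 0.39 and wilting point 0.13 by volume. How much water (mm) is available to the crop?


AW = (FC - WP) * D
   = (0.39 - 0.13) * 300
   = 0.26 * 300
   = 78 mm


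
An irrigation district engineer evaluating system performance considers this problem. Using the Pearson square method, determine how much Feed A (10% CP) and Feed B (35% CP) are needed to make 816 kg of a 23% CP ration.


parts_A = CP_b - target = 35 - 23 = 12
parts_B = target - CP_a = 23 - 10 = 13
total_parts = 12 + 13 = 25
Feed A = 816 * 12 / 25 = 391.68 kg
Feed B = 816 * 13 / 25 = 424.32 kg

391.68 kg


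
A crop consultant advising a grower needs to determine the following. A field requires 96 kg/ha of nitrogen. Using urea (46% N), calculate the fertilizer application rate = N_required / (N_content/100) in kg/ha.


Rate = N_required / (N_content / 100)
     = 96 / (46 / 100)
     = 96 / 0.46
     = 208.70 kg/ha


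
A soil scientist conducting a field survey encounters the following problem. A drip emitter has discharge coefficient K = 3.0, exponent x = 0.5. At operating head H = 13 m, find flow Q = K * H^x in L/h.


Q = K * H^x
  = 3.0 * 13^0.5
  = 3.0 * 3.6056
  = 10.82 L/h


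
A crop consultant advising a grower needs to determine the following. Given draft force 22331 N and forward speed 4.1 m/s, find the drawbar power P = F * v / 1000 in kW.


P = F * v / 1000
  = 22331 * 4.1 / 1000
  = 91557.10 / 1000
  = 91.56 kW


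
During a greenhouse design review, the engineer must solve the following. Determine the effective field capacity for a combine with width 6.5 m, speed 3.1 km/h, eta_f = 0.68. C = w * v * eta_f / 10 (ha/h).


C = w * v * eta_f / 10
  = 6.5 * 3.1 * 0.68 / 10
  = 13.70 / 10
  = 1.37 ha/h


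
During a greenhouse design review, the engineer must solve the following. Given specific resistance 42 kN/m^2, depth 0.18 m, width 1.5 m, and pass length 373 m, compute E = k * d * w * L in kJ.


E = k * d * w * L
  = 42 * 0.18 * 1.5 * 373
  = 4229.82 kJ


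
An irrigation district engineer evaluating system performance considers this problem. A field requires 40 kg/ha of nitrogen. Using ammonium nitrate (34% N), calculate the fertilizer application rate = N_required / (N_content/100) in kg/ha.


Rate = N_required / (N_content / 100)
     = 40 / (34 / 100)
     = 40 / 0.34
     = 117.65 kg/ha


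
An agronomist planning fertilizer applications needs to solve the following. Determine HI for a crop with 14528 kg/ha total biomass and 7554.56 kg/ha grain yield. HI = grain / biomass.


HI = grain_yield / biomass
   = 7554.56 / 14528
   = 0.52


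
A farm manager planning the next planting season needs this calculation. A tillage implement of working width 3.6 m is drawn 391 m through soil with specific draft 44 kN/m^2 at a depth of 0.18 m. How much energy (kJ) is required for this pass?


E = k * d * w * L
  = 44 * 0.18 * 3.6 * 391
  = 11148.19 kJ


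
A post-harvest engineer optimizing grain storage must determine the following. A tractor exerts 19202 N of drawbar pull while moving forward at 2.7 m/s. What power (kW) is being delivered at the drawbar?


P = F * v / 1000
  = 19202 * 2.7 / 1000
  = 51845.40 / 1000
  = 51.85 kW


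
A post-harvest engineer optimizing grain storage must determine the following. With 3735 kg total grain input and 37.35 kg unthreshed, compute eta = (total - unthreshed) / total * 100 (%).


eta = (total - unthreshed) / total * 100
    = (3735 - 37.35) / 3735 * 100
    = 3697.65 / 3735 * 100
    = 99%


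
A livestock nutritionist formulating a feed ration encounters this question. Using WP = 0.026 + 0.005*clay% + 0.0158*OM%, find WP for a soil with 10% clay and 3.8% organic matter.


WP = 0.026 + 0.005*10 + 0.0158*3.8
   = 0.026 + 0.0500 + 0.0600
   = 0.1360


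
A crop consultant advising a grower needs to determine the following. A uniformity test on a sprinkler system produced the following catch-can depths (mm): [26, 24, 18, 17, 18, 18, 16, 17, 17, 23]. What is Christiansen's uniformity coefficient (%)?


xbar = 194 / 10 = 19.400
sum|xi - xbar| = 29.600
CU = 100 * (1 - 29.600 / (10 * 19.400))
   = 100 * (1 - 0.1526)
   = 84.74%


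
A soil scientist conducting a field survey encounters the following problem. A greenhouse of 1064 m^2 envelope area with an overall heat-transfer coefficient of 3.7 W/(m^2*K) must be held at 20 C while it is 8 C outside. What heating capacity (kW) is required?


dT = 20 - (8) = 12 K
Q = U * A * dT
  = 3.7 * 1064 * 12
  = 47241.60 W = 47.24 kW


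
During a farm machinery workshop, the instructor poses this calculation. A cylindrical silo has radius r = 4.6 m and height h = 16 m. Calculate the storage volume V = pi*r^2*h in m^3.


V = pi * r^2 * h
  = pi * 4.6^2 * 16
  = pi * 21.16 * 16
  = 1063.62 m^3


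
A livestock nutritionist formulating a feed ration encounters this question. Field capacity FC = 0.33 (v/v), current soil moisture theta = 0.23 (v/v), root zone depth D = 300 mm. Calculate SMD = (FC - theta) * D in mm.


SMD = (FC - theta) * D
    = (0.33 - 0.23) * 300
    = 0.100 * 300
    = 30 mm


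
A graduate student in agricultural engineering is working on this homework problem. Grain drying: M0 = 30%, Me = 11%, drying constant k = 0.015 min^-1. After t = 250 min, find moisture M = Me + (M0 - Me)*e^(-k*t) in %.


M = Me + (M0 - Me) * e^(-k*t)
  = 11 + (30 - 11) * e^(-0.015*250)
  = 11 + 19 * e^(-3.750)
  = 11 + 19 * 0.02352
  = 11 + 0.4468
  = 11.45%


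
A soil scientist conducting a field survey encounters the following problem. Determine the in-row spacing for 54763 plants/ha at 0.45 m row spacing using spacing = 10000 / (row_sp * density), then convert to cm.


spacing = 10000 / (row_sp * density)
        = 10000 / (0.45 * 54763)
        = 10000 / 24643.35
        = 0.40579 m = 40.58 cm


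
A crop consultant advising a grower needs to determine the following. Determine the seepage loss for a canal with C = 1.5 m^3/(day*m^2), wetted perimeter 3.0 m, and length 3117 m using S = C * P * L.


S = C * P * L
  = 1.5 * 3.0 * 3117
  = 14026.50 m^3/day


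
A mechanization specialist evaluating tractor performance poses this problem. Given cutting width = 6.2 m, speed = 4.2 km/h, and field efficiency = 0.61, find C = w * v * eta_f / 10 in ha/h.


C = w * v * eta_f / 10
  = 6.2 * 4.2 * 0.61 / 10
  = 15.88 / 10
  = 1.59 ha/h


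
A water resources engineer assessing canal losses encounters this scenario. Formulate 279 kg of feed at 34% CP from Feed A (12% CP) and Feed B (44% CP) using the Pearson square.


parts_A = CP_b - target = 44 - 34 = 10
parts_B = target - CP_a = 34 - 12 = 22
total_parts = 10 + 22 = 32
Feed A = 279 * 10 / 32 = 87.19 kg
Feed B = 279 * 22 / 32 = 191.81 kg

87.19 kg


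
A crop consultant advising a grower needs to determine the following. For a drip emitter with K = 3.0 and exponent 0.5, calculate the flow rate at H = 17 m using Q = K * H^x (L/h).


Q = K * H^x
  = 3.0 * 17^0.5
  = 3.0 * 4.1231
  = 12.37 L/h


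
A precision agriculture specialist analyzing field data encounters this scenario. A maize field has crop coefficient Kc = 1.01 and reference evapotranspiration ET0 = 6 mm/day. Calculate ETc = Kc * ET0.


ETc = Kc * ET0
    = 1.01 * 6
    = 6.06 mm/day


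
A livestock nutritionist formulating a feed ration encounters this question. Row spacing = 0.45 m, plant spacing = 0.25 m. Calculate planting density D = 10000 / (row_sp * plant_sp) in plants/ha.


D = 10000 / (row_sp * plant_sp)
  = 10000 / (0.45 * 0.25)
  = 10000 / 0.1125
  = 88888.89 plants/ha


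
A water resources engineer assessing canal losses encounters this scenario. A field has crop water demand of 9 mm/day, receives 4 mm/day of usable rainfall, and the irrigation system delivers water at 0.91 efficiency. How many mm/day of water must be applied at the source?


IWR = (ETc - Pe) / Ea
    = (9 - 4) / 0.91
    = 5 / 0.91
    = 5.49 mm/day


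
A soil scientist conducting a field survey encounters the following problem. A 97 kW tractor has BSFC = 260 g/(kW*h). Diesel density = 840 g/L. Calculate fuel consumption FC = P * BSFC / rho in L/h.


FC = P * BSFC / rho_fuel
   = 97 * 260 / 840
   = 25220 / 840
   = 30.02 L/h


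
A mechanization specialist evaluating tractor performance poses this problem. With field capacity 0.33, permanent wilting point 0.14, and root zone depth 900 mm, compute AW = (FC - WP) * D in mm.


AW = (FC - WP) * D
   = (0.33 - 0.14) * 900
   = 0.19 * 900
   = 171 mm


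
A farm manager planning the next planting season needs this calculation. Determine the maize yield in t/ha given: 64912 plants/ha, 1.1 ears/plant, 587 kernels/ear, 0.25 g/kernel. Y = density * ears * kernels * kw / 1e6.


Y = density * ears * kernels * kw
  = 64912 * 1.1 * 587 * 0.25 g/ha
  = 10478419.60 g/ha
  = 10478.42 kg/ha = 10.48 t/ha


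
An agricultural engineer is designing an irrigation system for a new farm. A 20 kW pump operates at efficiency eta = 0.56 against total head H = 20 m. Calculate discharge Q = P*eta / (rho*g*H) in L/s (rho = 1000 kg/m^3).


Q = (P * 1000 * eta) / (rho * g * H)
  = (20 * 1000 * 0.56) / (1000 * 9.81 * 20)
  = 11200 / 196200
  = 0.05708 m^3/s = 57.08 L/s


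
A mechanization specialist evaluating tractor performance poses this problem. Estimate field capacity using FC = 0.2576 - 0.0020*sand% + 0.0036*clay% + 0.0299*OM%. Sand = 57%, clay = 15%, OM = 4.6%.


FC = 0.2576 - 0.0020*57 + 0.0036*15 + 0.0299*4.6
   = 0.2576 - 0.1140 + 0.0540 + 0.1375
   = 0.3351


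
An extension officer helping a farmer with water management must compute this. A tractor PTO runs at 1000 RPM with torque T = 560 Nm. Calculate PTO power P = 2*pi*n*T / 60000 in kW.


P = 2*pi*n*T / 60000
  = 2*pi * 1000 * 560 / 60000
  = 3518583.77 / 60000
  = 58.64 kW


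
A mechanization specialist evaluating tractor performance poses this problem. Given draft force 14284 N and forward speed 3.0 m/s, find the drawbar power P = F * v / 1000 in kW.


P = F * v / 1000
  = 14284 * 3.0 / 1000
  = 42852 / 1000
  = 42.85 kW


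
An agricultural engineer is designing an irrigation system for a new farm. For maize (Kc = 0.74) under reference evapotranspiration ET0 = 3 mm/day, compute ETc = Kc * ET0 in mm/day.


ETc = Kc * ET0
    = 0.74 * 3
    = 2.22 mm/day


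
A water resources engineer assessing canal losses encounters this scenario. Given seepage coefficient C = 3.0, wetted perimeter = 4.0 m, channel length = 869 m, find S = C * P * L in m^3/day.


S = C * P * L
  = 3.0 * 4.0 * 869
  = 10428 m^3/day


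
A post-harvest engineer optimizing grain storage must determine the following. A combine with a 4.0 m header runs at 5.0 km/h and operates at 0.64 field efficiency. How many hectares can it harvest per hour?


C = w * v * eta_f / 10
  = 4.0 * 5.0 * 0.64 / 10
  = 12.80 / 10
  = 1.28 ha/h


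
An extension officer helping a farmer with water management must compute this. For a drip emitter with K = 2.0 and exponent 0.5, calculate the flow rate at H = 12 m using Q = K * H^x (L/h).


Q = K * H^x
  = 2.0 * 12^0.5
  = 2.0 * 3.4641
  = 6.93 L/h


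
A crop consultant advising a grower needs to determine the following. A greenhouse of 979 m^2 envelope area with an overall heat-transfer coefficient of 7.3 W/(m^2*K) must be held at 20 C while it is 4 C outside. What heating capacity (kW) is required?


dT = 20 - (4) = 16 K
Q = U * A * dT
  = 7.3 * 979 * 16
  = 114347.20 W = 114.35 kW


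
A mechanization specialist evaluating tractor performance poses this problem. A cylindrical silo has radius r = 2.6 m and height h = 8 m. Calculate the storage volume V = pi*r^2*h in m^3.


V = pi * r^2 * h
  = pi * 2.6^2 * 8
  = pi * 6.76 * 8
  = 169.90 m^3


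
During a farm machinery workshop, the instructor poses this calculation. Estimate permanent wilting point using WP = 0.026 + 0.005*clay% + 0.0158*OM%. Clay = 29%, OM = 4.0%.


WP = 0.026 + 0.005*29 + 0.0158*4.0
   = 0.026 + 0.1450 + 0.0632
   = 0.2342


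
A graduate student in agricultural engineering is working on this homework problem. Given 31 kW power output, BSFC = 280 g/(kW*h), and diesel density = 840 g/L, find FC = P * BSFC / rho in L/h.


FC = P * BSFC / rho_fuel
   = 31 * 280 / 840
   = 8680 / 840
   = 10.33 L/h


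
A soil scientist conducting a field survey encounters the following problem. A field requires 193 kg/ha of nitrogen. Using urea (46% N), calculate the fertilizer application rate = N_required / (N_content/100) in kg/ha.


Rate = N_required / (N_content / 100)
     = 193 / (46 / 100)
     = 193 / 0.46
     = 419.57 kg/ha


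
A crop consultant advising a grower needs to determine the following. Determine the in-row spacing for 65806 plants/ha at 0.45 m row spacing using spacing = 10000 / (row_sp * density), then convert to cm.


spacing = 10000 / (row_sp * density)
        = 10000 / (0.45 * 65806)
        = 10000 / 29612.70
        = 0.33769 m = 33.77 cm


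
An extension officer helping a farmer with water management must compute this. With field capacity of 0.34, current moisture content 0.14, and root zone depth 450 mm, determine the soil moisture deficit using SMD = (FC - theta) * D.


SMD = (FC - theta) * D
    = (0.34 - 0.14) * 450
    = 0.200 * 450
    = 90 mm


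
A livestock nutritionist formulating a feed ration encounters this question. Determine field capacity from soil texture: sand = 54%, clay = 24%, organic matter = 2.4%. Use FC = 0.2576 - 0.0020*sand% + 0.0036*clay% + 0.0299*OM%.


FC = 0.2576 - 0.0020*54 + 0.0036*24 + 0.0299*2.4
   = 0.2576 - 0.1080 + 0.0864 + 0.0718
   = 0.3078


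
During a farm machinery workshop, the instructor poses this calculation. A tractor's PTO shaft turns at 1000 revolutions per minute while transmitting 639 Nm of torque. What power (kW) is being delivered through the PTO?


P = 2*pi*n*T / 60000
  = 2*pi * 1000 * 639 / 60000
  = 4014955.41 / 60000
  = 66.92 kW


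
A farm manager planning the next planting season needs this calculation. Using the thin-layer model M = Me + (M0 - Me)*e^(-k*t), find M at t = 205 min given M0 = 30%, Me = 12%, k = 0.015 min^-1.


M = Me + (M0 - Me) * e^(-k*t)
  = 12 + (30 - 12) * e^(-0.015*205)
  = 12 + 18 * e^(-3.075)
  = 12 + 18 * 0.04619
  = 12 + 0.8314
  = 12.83%


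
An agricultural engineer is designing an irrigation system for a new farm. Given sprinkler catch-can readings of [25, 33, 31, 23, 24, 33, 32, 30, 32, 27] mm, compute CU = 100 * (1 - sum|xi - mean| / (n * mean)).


xbar = 290 / 10 = 29
sum|xi - xbar| = 34
CU = 100 * (1 - 34 / (10 * 29))
   = 100 * (1 - 0.1172)
   = 88.28%


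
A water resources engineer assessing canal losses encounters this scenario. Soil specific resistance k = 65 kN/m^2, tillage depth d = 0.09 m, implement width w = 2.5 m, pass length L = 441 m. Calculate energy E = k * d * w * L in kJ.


E = k * d * w * L
  = 65 * 0.09 * 2.5 * 441
  = 6449.63 kJ


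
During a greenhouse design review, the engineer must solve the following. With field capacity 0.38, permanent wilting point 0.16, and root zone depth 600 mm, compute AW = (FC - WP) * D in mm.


AW = (FC - WP) * D
   = (0.38 - 0.16) * 600
   = 0.22 * 600
   = 132 mm


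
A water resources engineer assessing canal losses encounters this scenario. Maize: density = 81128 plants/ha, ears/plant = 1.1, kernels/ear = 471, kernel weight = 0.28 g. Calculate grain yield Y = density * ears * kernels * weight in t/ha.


Y = density * ears * kernels * kw
  = 81128 * 1.1 * 471 * 0.28 g/ha
  = 11769076.70 g/ha
  = 11769.08 kg/ha = 11.77 t/ha


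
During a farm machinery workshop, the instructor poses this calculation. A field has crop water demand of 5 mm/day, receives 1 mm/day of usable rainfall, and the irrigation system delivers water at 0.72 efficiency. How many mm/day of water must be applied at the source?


IWR = (ETc - Pe) / Ea
    = (5 - 1) / 0.72
    = 4 / 0.72
    = 5.56 mm/day


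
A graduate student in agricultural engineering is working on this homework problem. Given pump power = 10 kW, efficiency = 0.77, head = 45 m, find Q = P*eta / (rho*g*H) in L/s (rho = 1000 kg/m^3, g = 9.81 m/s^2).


Q = (P * 1000 * eta) / (rho * g * H)
  = (10 * 1000 * 0.77) / (1000 * 9.81 * 45)
  = 7700 / 441450
  = 0.01744 m^3/s = 17.44 L/s


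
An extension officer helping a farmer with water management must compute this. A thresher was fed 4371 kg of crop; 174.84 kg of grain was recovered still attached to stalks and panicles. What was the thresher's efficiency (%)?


eta = (total - unthreshed) / total * 100
    = (4371 - 174.84) / 4371 * 100
    = 4196.16 / 4371 * 100
    = 96%


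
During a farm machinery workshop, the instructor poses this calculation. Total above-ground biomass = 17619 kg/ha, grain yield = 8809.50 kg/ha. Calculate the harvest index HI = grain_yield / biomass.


HI = grain_yield / biomass
   = 8809.50 / 17619
   = 0.50


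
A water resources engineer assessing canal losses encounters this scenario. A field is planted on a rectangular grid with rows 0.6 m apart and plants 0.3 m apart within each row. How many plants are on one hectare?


D = 10000 / (row_sp * plant_sp)
  = 10000 / (0.6 * 0.3)
  = 10000 / 0.1800
  = 55555.56 plants/ha


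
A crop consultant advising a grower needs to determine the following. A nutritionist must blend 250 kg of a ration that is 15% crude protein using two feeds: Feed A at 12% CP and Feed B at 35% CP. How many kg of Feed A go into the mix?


parts_A = CP_b - target = 35 - 15 = 20
parts_B = target - CP_a = 15 - 12 = 3
total_parts = 20 + 3 = 23
Feed A = 250 * 20 / 23 = 217.39 kg
Feed B = 250 * 3 / 23 = 32.61 kg

217.39 kg


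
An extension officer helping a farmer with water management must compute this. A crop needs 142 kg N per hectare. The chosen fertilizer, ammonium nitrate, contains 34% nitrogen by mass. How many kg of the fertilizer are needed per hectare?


Rate = N_required / (N_content / 100)
     = 142 / (34 / 100)
     = 142 / 0.34
     = 417.65 kg/ha


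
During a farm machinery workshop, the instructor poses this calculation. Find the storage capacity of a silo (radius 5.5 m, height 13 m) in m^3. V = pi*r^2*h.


V = pi * r^2 * h
  = pi * 5.5^2 * 13
  = pi * 30.25 * 13
  = 1235.43 m^3


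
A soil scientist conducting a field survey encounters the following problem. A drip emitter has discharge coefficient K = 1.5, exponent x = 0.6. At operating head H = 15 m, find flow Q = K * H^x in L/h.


Q = K * H^x
  = 1.5 * 15^0.6
  = 1.5 * 5.0776
  = 7.62 L/h


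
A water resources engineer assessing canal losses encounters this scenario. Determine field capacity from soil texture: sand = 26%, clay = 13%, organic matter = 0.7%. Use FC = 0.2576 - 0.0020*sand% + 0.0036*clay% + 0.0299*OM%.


FC = 0.2576 - 0.0020*26 + 0.0036*13 + 0.0299*0.7
   = 0.2576 - 0.0520 + 0.0468 + 0.0209
   = 0.2733


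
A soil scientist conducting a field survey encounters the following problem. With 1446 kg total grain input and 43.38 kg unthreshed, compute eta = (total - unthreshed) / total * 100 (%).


eta = (total - unthreshed) / total * 100
    = (1446 - 43.38) / 1446 * 100
    = 1402.62 / 1446 * 100
    = 97%


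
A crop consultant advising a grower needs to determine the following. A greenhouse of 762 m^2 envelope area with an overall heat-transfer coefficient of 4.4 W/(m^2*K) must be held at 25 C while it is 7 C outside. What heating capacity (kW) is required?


dT = 25 - (7) = 18 K
Q = U * A * dT
  = 4.4 * 762 * 18
  = 60350.40 W = 60.35 kW


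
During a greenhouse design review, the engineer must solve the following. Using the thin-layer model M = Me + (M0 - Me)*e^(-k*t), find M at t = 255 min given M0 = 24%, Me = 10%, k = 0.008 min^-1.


M = Me + (M0 - Me) * e^(-k*t)
  = 10 + (24 - 10) * e^(-0.008*255)
  = 10 + 14 * e^(-2.040)
  = 10 + 14 * 0.13003
  = 10 + 1.8204
  = 11.82%


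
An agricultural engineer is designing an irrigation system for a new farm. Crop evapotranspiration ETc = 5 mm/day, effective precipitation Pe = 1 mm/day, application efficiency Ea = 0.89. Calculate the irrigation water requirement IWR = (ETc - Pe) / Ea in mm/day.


IWR = (ETc - Pe) / Ea
    = (5 - 1) / 0.89
    = 4 / 0.89
    = 4.49 mm/day


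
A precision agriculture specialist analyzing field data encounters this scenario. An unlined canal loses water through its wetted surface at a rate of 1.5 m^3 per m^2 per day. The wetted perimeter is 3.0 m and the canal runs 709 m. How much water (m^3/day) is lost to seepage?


S = C * P * L
  = 1.5 * 3.0 * 709
  = 3190.50 m^3/day


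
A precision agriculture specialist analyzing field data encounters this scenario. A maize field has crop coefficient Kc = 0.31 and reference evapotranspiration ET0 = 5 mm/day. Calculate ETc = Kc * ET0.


ETc = Kc * ET0
    = 0.31 * 5
    = 1.55 mm/day


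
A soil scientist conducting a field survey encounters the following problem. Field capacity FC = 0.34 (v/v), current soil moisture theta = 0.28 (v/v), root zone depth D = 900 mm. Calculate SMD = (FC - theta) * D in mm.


SMD = (FC - theta) * D
    = (0.34 - 0.28) * 900
    = 0.060 * 900
    = 54 mm


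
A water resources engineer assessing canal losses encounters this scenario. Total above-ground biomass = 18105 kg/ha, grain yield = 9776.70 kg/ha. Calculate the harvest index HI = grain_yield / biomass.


HI = grain_yield / biomass
   = 9776.70 / 18105
   = 0.54


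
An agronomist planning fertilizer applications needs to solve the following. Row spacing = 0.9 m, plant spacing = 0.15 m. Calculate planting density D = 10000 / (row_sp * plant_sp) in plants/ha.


D = 10000 / (row_sp * plant_sp)
  = 10000 / (0.9 * 0.15)
  = 10000 / 0.1350
  = 74074.07 plants/ha


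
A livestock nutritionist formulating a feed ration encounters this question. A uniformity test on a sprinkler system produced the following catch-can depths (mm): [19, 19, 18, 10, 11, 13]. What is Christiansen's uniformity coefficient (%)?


xbar = 90 / 6 = 15
sum|xi - xbar| = 22
CU = 100 * (1 - 22 / (6 * 15))
   = 100 * (1 - 0.2444)
   = 75.56%


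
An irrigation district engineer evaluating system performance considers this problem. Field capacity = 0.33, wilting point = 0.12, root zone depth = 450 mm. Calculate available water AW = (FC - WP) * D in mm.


AW = (FC - WP) * D
   = (0.33 - 0.12) * 450
   = 0.21 * 450
   = 94.50 mm


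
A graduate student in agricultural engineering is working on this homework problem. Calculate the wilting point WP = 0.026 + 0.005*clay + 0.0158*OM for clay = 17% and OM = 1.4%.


WP = 0.026 + 0.005*17 + 0.0158*1.4
   = 0.026 + 0.0850 + 0.0221
   = 0.1331


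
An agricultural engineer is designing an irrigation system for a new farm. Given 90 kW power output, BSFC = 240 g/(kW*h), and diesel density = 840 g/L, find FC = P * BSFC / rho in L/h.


FC = P * BSFC / rho_fuel
   = 90 * 240 / 840
   = 21600 / 840
   = 25.71 L/h


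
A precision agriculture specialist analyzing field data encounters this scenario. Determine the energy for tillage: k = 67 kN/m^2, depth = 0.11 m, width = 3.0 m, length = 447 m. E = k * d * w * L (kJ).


E = k * d * w * L
  = 67 * 0.11 * 3.0 * 447
  = 9883.17 kJ


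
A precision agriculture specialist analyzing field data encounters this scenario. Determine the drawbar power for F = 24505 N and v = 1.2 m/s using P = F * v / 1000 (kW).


P = F * v / 1000
  = 24505 * 1.2 / 1000
  = 29406 / 1000
  = 29.41 kW


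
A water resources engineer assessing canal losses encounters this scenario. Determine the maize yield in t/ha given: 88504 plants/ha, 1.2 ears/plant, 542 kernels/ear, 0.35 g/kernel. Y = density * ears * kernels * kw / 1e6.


Y = density * ears * kernels * kw
  = 88504 * 1.2 * 542 * 0.35 g/ha
  = 20147050.56 g/ha
  = 20147.05 kg/ha = 20.15 t/ha


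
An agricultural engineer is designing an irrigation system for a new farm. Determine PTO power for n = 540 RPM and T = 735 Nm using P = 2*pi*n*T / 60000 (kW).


P = 2*pi*n*T / 60000
  = 2*pi * 540 * 735 / 60000
  = 2493796.25 / 60000
  = 41.56 kW


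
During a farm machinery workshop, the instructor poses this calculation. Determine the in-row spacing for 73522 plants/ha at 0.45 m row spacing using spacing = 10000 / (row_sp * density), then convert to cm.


spacing = 10000 / (row_sp * density)
        = 10000 / (0.45 * 73522)
        = 10000 / 33084.90
        = 0.30225 m = 30.23 cm


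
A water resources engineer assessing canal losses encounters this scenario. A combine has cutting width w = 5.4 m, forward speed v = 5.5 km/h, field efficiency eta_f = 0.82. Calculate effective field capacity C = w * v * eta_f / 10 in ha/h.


C = w * v * eta_f / 10
  = 5.4 * 5.5 * 0.82 / 10
  = 24.35 / 10
  = 2.44 ha/h


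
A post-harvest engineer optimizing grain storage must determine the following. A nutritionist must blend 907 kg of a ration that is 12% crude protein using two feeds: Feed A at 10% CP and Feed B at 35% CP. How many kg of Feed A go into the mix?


parts_A = CP_b - target = 35 - 12 = 23
parts_B = target - CP_a = 12 - 10 = 2
total_parts = 23 + 2 = 25
Feed A = 907 * 23 / 25 = 834.44 kg
Feed B = 907 * 2 / 25 = 72.56 kg

834.44 kg


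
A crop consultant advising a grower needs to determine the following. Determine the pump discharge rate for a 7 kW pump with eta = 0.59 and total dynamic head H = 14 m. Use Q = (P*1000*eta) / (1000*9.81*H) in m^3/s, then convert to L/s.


Q = (P * 1000 * eta) / (rho * g * H)
  = (7 * 1000 * 0.59) / (1000 * 9.81 * 14)
  = 4130 / 137340
  = 0.03007 m^3/s = 30.07 L/s


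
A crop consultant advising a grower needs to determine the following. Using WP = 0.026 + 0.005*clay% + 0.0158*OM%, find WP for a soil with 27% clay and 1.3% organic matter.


WP = 0.026 + 0.005*27 + 0.0158*1.3
   = 0.026 + 0.1350 + 0.0205
   = 0.1815


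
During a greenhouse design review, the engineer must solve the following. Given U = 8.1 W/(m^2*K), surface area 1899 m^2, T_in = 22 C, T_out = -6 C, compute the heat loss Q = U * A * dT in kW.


dT = 22 - (-6) = 28 K
Q = U * A * dT
  = 8.1 * 1899 * 28
  = 430693.20 W = 430.69 kW


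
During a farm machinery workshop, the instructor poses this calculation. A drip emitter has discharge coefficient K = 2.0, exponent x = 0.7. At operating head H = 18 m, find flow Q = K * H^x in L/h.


Q = K * H^x
  = 2.0 * 18^0.7
  = 2.0 * 7.5629
  = 15.13 L/h


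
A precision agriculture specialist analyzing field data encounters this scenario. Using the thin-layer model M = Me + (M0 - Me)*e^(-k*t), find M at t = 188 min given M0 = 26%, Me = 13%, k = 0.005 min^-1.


M = Me + (M0 - Me) * e^(-k*t)
  = 13 + (26 - 13) * e^(-0.005*188)
  = 13 + 13 * e^(-0.940)
  = 13 + 13 * 0.39063
  = 13 + 5.0782
  = 18.08%


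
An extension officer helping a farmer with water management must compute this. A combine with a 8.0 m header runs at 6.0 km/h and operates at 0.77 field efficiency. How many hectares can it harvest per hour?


C = w * v * eta_f / 10
  = 8.0 * 6.0 * 0.77 / 10
  = 36.96 / 10
  = 3.70 ha/h


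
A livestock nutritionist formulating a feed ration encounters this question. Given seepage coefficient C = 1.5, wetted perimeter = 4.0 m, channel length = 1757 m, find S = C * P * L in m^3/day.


S = C * P * L
  = 1.5 * 4.0 * 1757
  = 10542 m^3/day


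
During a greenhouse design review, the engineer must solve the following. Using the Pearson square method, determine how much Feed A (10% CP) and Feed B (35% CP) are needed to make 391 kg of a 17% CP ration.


parts_A = CP_b - target = 35 - 17 = 18
parts_B = target - CP_a = 17 - 10 = 7
total_parts = 18 + 7 = 25
Feed A = 391 * 18 / 25 = 281.52 kg
Feed B = 391 * 7 / 25 = 109.48 kg

281.52 kg
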